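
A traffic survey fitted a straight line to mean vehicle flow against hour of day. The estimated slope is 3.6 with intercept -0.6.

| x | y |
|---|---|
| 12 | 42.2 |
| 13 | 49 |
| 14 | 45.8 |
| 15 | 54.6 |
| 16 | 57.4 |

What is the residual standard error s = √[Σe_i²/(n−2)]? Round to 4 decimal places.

s = 2.9212

x=12: ŷ = -0.6 + 3.6·12 = 42.6; e = 42.2 − 42.6 = -0.4
x=13: ŷ = -0.6 + 3.6·13 = 46.2; e = 49 − 46.2 = 2.8
x=14: ŷ = -0.6 + 3.6·14 = 49.8; e = 45.8 − 49.8 = -4
x=15: ŷ = -0.6 + 3.6·15 = 53.4; e = 54.6 − 53.4 = 1.2
x=16: ŷ = -0.6 + 3.6·16 = 57; e = 57.4 − 57 = 0.4
SSE = 0.16 + 7.84 + 16 + 1.44 + 0.16 = 25.6
s = √(25.6/3) = √8.53333 ≈ 2.9212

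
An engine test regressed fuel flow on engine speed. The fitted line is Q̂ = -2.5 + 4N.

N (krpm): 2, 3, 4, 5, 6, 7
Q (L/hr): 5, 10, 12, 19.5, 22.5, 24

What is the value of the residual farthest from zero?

N=2: Q̂ = -2.5 + 4·2 = 5.5; e = 5 − 5.5 = -0.5
N=3: Q̂ = -2.5 + 4·3 = 9.5; e = 10 − 9.5 = 0.5
N=4: Q̂ = -2.5 + 4·4 = 13.5; e = 12 − 13.5 = -1.5
N=5: Q̂ = -2.5 + 4·5 = 17.5; e = 19.5 − 17.5 = 2
N=6: Q̂ = -2.5 + 4·6 = 21.5; e = 22.5 − 21.5 = 1
N=7: Q̂ = -2.5 + 4·7 = 25.5; e = 24 − 25.5 = -1.5
Largest |e| is 2 at N = 5, residual 2.

e = 2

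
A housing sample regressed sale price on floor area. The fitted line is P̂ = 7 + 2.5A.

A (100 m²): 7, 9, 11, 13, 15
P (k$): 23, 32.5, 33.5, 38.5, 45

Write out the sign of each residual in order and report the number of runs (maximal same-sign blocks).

4 runs

A=7: P̂ = 7 + 2.5·7 = 24.5; r = 23 − 24.5 = -1.5
A=9: P̂ = 7 + 2.5·9 = 29.5; r = 32.5 − 29.5 = 3
A=11: P̂ = 7 + 2.5·11 = 34.5; r = 33.5 − 34.5 = -1
A=13: P̂ = 7 + 2.5·13 = 39.5; r = 38.5 − 39.5 = -1
A=15: P̂ = 7 + 2.5·15 = 44.5; r = 45 − 44.5 = 0.5
Signs: − + − − +
Runs: −×1, +×1, −×2, +×1 → 4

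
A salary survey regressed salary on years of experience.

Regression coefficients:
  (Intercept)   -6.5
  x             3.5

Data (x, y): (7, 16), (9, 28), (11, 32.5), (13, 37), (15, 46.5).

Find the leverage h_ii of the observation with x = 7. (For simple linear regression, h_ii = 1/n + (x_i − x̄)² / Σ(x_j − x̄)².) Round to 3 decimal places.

x̄ = (7 + 9 + 11 + 13 + 15)/5 = 11
Σ(x − x̄)² = 16 + 4 + 0 + 4 + 16 = 40
h = 1/5 + (-4)²/40 = 0.2 + 0.4 = 0.600

h = 0.600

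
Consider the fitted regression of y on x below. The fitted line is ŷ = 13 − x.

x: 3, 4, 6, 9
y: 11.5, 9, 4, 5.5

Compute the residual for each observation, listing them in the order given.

1.5, 0, -3, 1.5

x=3: ŷ = 13 − 3 = 10; r = 11.5 − 10 = 1.5
x=4: ŷ = 13 − 4 = 9; r = 9 − 9 = 0
x=6: ŷ = 13 − 6 = 7; r = 4 − 7 = -3
x=9: ŷ = 13 − 9 = 4; r = 5.5 − 4 = 1.5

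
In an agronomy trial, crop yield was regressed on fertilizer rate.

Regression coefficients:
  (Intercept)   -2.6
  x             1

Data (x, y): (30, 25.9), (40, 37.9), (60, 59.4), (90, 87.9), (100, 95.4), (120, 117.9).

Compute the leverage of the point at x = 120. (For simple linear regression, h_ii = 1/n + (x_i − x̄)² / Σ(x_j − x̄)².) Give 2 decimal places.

x̄ = (30 + 40 + 60 + 90 + 100 + 120)/6 = 73.3333
Σ(x − x̄)² = 1877.78 + 1111.11 + 177.778 + 277.778 + 711.111 + 2177.78 = 6333.33
h = 1/6 + (46.6667)²/6333.33 = 0.166667 + 0.34386 = 0.51

h = 0.51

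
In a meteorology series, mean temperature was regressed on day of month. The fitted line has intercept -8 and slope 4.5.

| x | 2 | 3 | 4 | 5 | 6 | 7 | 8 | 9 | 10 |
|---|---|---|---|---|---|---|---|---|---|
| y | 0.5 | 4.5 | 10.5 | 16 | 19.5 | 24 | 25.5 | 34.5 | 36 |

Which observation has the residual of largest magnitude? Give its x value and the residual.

x = 8, r = -2.5

x=2: ŷ = -8 + 4.5·2 = 1; r = 0.5 − 1 = -0.5
x=3: ŷ = -8 + 4.5·3 = 5.5; r = 4.5 − 5.5 = -1
x=4: ŷ = -8 + 4.5·4 = 10; r = 10.5 − 10 = 0.5
x=5: ŷ = -8 + 4.5·5 = 14.5; r = 16 − 14.5 = 1.5
x=6: ŷ = -8 + 4.5·6 = 19; r = 19.5 − 19 = 0.5
x=7: ŷ = -8 + 4.5·7 = 23.5; r = 24 − 23.5 = 0.5
x=8: ŷ = -8 + 4.5·8 = 28; r = 25.5 − 28 = -2.5
x=9: ŷ = -8 + 4.5·9 = 32.5; r = 34.5 − 32.5 = 2
x=10: ŷ = -8 + 4.5·10 = 37; r = 36 − 37 = -1
Largest |r| is 2.5 at x = 8, residual -2.5.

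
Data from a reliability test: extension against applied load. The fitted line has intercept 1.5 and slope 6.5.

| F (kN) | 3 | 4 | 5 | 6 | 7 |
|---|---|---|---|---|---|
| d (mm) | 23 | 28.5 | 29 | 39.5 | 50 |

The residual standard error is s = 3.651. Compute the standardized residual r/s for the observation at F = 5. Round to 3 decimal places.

ŷ = 1.5 + 6.5·5 = 34
r = 29 − 34 = -5
r/s = -5 / 3.651 = -1.369

-1.369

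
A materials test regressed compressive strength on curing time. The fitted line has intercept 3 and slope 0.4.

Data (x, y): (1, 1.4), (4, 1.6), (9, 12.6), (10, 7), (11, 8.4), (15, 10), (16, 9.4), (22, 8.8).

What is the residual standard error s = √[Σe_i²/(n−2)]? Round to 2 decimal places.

x=1: ŷ = 3 + 0.4·1 = 3.4; e = 1.4 − 3.4 = -2
x=4: ŷ = 3 + 0.4·4 = 4.6; e = 1.6 − 4.6 = -3
x=9: ŷ = 3 + 0.4·9 = 6.6; e = 12.6 − 6.6 = 6
x=10: ŷ = 3 + 0.4·10 = 7; e = 7 − 7 = 0
x=11: ŷ = 3 + 0.4·11 = 7.4; e = 8.4 − 7.4 = 1
x=15: ŷ = 3 + 0.4·15 = 9; e = 10 − 9 = 1
x=16: ŷ = 3 + 0.4·16 = 9.4; e = 9.4 − 9.4 = 0
x=22: ŷ = 3 + 0.4·22 = 11.8; e = 8.8 − 11.8 = -3
SSE = 4 + 9 + 36 + 0 + 1 + 1 + 0 + 9 = 60
s = √(60/6) = √10 ≈ 3.16

s = 3.16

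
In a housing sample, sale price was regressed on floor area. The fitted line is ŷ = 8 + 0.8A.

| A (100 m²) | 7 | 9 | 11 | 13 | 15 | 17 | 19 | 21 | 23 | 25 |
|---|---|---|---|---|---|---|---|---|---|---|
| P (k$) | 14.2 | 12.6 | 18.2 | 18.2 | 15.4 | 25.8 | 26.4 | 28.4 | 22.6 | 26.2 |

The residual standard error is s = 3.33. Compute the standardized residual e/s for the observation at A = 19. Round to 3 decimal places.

0.961

ŷ = 8 + 0.8·19 = 23.2
e = 26.4 − 23.2 = 3.2
e/s = 3.2 / 3.33 = 0.961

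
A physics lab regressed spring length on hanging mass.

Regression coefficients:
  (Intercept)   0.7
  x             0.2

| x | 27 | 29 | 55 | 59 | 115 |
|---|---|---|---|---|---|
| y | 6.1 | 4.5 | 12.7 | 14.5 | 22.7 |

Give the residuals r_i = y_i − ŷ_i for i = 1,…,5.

x=27: ŷ = 0.7 + 0.2·27 = 6.1; r = 6.1 − 6.1 = 0
x=29: ŷ = 0.7 + 0.2·29 = 6.5; r = 4.5 − 6.5 = -2
x=55: ŷ = 0.7 + 0.2·55 = 11.7; r = 12.7 − 11.7 = 1
x=59: ŷ = 0.7 + 0.2·59 = 12.5; r = 14.5 − 12.5 = 2
x=115: ŷ = 0.7 + 0.2·115 = 23.7; r = 22.7 − 23.7 = -1

0, -2, 1, 2, -1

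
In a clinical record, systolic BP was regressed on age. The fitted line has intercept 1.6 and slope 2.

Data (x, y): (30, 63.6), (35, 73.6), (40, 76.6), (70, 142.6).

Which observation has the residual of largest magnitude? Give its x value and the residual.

x = 40, r = -5

x=30: ŷ = 1.6 + 2·30 = 61.6; r = 63.6 − 61.6 = 2
x=35: ŷ = 1.6 + 2·35 = 71.6; r = 73.6 − 71.6 = 2
x=40: ŷ = 1.6 + 2·40 = 81.6; r = 76.6 − 81.6 = -5
x=70: ŷ = 1.6 + 2·70 = 141.6; r = 142.6 − 141.6 = 1
Largest |r| is 5 at x = 40, residual -5.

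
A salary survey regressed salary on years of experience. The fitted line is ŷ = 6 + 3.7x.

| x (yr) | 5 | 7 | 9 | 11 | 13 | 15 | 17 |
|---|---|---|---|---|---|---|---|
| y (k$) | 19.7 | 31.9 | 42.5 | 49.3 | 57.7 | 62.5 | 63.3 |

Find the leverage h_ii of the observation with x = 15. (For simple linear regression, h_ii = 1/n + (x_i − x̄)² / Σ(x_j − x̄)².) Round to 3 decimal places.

x̄ = (5 + 7 + 9 + 11 + 13 + 15 + 17)/7 = 11
Σ(x − x̄)² = 36 + 16 + 4 + 0 + 4 + 16 + 36 = 112
h = 1/7 + (4)²/112 = 0.142857 + 0.142857 = 0.286

h = 0.286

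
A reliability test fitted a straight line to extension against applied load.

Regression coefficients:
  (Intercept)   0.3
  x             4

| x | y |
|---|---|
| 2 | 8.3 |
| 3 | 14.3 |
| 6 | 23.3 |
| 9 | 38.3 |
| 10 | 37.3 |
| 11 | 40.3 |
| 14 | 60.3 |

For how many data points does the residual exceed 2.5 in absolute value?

x=2: ŷ = 0.3 + 4·2 = 8.3; e = 8.3 − 8.3 = 0
x=3: ŷ = 0.3 + 4·3 = 12.3; e = 14.3 − 12.3 = 2
x=6: ŷ = 0.3 + 4·6 = 24.3; e = 23.3 − 24.3 = -1
x=9: ŷ = 0.3 + 4·9 = 36.3; e = 38.3 − 36.3 = 2
x=10: ŷ = 0.3 + 4·10 = 40.3; e = 37.3 − 40.3 = -3
x=11: ŷ = 0.3 + 4·11 = 44.3; e = 40.3 − 44.3 = -4
x=14: ŷ = 0.3 + 4·14 = 56.3; e = 60.3 − 56.3 = 4
|e| > 2.5: x=10 (|e|=3), x=11 (|e|=4), x=14 (|e|=4) → 3

3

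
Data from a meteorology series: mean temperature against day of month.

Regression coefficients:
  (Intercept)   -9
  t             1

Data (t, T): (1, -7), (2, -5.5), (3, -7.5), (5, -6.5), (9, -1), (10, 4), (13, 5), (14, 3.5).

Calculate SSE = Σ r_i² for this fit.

SSE = 25

t=1: T̂ = -9 + 1 = -8; r = -7 − (-8) = 1
t=2: T̂ = -9 + 2 = -7; r = -5.5 − (-7) = 1.5
t=3: T̂ = -9 + 3 = -6; r = -7.5 − (-6) = -1.5
t=5: T̂ = -9 + 5 = -4; r = -6.5 − (-4) = -2.5
t=9: T̂ = -9 + 9 = 0; r = -1 − 0 = -1
t=10: T̂ = -9 + 10 = 1; r = 4 − 1 = 3
t=13: T̂ = -9 + 13 = 4; r = 5 − 4 = 1
t=14: T̂ = -9 + 14 = 5; r = 3.5 − 5 = -1.5
SSE = 1 + 2.25 + 2.25 + 6.25 + 1 + 9 + 1 + 2.25 = 25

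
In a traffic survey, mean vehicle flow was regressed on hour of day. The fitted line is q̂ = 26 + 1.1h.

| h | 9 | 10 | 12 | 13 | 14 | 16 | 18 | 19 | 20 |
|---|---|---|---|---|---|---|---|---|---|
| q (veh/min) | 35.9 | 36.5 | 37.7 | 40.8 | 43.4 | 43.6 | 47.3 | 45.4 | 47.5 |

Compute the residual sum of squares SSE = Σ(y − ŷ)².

SSE = 11.5

h=9: q̂ = 26 + 1.1·9 = 35.9; e = 35.9 − 35.9 = 0
h=10: q̂ = 26 + 1.1·10 = 37; e = 36.5 − 37 = -0.5
h=12: q̂ = 26 + 1.1·12 = 39.2; e = 37.7 − 39.2 = -1.5
h=13: q̂ = 26 + 1.1·13 = 40.3; e = 40.8 − 40.3 = 0.5
h=14: q̂ = 26 + 1.1·14 = 41.4; e = 43.4 − 41.4 = 2
h=16: q̂ = 26 + 1.1·16 = 43.6; e = 43.6 − 43.6 = 0
h=18: q̂ = 26 + 1.1·18 = 45.8; e = 47.3 − 45.8 = 1.5
h=19: q̂ = 26 + 1.1·19 = 46.9; e = 45.4 − 46.9 = -1.5
h=20: q̂ = 26 + 1.1·20 = 48; e = 47.5 − 48 = -0.5
SSE = 0 + 0.25 + 2.25 + 0.25 + 4 + 0 + 2.25 + 2.25 + 0.25 = 11.5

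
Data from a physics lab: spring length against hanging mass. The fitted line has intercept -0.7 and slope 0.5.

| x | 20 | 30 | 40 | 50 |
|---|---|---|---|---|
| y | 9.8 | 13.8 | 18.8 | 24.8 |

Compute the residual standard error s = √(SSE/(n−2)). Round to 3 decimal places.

x=20: ŷ = -0.7 + 0.5·20 = 9.3; e = 9.8 − 9.3 = 0.5
x=30: ŷ = -0.7 + 0.5·30 = 14.3; e = 13.8 − 14.3 = -0.5
x=40: ŷ = -0.7 + 0.5·40 = 19.3; e = 18.8 − 19.3 = -0.5
x=50: ŷ = -0.7 + 0.5·50 = 24.3; e = 24.8 − 24.3 = 0.5
SSE = 0.25 + 0.25 + 0.25 + 0.25 = 1
s = √(1/2) = √0.5 ≈ 0.707

s = 0.707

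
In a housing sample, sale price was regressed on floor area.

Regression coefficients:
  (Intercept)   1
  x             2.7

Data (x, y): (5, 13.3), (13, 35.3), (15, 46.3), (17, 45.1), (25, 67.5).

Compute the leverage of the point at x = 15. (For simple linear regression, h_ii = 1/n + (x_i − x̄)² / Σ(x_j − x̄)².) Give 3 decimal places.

h = 0.200

x̄ = (5 + 13 + 15 + 17 + 25)/5 = 15
Σ(x − x̄)² = 100 + 4 + 0 + 4 + 100 = 208
h = 1/5 + (0)²/208 = 0.2 + 0 = 0.200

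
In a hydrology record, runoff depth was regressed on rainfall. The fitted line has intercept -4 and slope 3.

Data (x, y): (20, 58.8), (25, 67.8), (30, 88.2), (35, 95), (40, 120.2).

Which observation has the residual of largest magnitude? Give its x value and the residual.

x = 35, e = -6

x=20: ŷ = -4 + 3·20 = 56; e = 58.8 − 56 = 2.8
x=25: ŷ = -4 + 3·25 = 71; e = 67.8 − 71 = -3.2
x=30: ŷ = -4 + 3·30 = 86; e = 88.2 − 86 = 2.2
x=35: ŷ = -4 + 3·35 = 101; e = 95 − 101 = -6
x=40: ŷ = -4 + 3·40 = 116; e = 120.2 − 116 = 4.2
Largest |e| is 6 at x = 35, residual -6.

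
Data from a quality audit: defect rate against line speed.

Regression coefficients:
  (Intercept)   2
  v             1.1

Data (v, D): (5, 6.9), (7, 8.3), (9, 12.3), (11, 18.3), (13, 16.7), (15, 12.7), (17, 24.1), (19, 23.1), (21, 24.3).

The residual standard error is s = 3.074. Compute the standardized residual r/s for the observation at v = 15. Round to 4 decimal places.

D̂ = 2 + 1.1·15 = 18.5
r = 12.7 − 18.5 = -5.8
r/s = -5.8 / 3.074 = -1.8868

-1.8868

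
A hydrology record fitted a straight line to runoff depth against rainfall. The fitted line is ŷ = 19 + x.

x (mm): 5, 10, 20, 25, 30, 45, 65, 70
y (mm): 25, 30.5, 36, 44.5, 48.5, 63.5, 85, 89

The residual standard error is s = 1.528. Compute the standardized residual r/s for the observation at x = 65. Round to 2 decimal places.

ŷ = 19 + 65 = 84
r = 85 − 84 = 1
r/s = 1 / 1.528 = 0.65

0.65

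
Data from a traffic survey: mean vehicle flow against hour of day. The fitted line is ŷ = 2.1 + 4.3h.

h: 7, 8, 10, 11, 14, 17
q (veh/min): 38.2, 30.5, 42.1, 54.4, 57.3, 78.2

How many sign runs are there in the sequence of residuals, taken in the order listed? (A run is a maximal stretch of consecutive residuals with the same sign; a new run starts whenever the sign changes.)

5 runs

h=7: ŷ = 2.1 + 4.3·7 = 32.2; e = 38.2 − 32.2 = 6
h=8: ŷ = 2.1 + 4.3·8 = 36.5; e = 30.5 − 36.5 = -6
h=10: ŷ = 2.1 + 4.3·10 = 45.1; e = 42.1 − 45.1 = -3
h=11: ŷ = 2.1 + 4.3·11 = 49.4; e = 54.4 − 49.4 = 5
h=14: ŷ = 2.1 + 4.3·14 = 62.3; e = 57.3 − 62.3 = -5
h=17: ŷ = 2.1 + 4.3·17 = 75.2; e = 78.2 − 75.2 = 3
Signs: + − − + − +
Runs: +×1, −×2, +×1, −×1, +×1 → 5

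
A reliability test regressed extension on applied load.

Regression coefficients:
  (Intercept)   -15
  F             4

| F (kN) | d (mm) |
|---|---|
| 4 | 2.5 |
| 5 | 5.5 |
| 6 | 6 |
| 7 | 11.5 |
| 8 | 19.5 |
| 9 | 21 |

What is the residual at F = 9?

e = 0

ŷ = -15 + 4·9 = 21
e = 21 − 21 = 0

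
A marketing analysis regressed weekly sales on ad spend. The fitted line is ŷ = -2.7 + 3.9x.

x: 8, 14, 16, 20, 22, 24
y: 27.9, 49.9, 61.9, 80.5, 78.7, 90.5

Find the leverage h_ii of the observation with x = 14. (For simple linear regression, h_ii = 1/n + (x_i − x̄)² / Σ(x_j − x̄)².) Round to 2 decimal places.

x̄ = (8 + 14 + 16 + 20 + 22 + 24)/6 = 17.3333
Σ(x − x̄)² = 87.1111 + 11.1111 + 1.77778 + 7.11111 + 21.7778 + 44.4444 = 173.333
h = 1/6 + (-3.33333)²/173.333 = 0.166667 + 0.0641026 = 0.23

h = 0.23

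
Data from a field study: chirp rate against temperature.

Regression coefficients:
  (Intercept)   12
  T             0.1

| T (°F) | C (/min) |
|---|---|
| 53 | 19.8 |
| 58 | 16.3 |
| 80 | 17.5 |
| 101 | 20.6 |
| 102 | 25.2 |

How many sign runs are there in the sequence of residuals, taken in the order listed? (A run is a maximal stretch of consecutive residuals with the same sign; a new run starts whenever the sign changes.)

T=53: ŷ = 12 + 0.1·53 = 17.3; e = 19.8 − 17.3 = 2.5
T=58: ŷ = 12 + 0.1·58 = 17.8; e = 16.3 − 17.8 = -1.5
T=80: ŷ = 12 + 0.1·80 = 20; e = 17.5 − 20 = -2.5
T=101: ŷ = 12 + 0.1·101 = 22.1; e = 20.6 − 22.1 = -1.5
T=102: ŷ = 12 + 0.1·102 = 22.2; e = 25.2 − 22.2 = 3
Signs: + − − − +
Runs: +×1, −×3, +×1 → 3

3 runs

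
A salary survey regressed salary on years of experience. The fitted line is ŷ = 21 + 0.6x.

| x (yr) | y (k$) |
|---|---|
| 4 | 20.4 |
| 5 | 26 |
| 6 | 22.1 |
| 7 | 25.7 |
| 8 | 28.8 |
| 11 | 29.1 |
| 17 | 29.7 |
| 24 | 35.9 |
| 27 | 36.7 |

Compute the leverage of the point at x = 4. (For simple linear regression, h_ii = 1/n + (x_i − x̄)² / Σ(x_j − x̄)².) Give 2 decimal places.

x̄ = (4 + 5 + 6 + 7 + 8 + 11 + 17 + 24 + 27)/9 = 12.1111
Σ(x − x̄)² = 65.7901 + 50.5679 + 37.3457 + 26.1235 + 16.9012 + 1.23457 + 23.9012 + 141.346 + 221.679 = 584.889
h = 1/9 + (-8.11111)²/584.889 = 0.111111 + 0.112483 = 0.22

h = 0.22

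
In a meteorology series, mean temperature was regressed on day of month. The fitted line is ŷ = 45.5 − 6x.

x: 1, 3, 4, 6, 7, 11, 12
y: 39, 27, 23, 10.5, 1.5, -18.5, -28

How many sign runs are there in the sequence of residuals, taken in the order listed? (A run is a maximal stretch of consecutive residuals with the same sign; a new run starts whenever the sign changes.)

x=1: ŷ = 45.5 − 6·1 = 39.5; e = 39 − 39.5 = -0.5
x=3: ŷ = 45.5 − 6·3 = 27.5; e = 27 − 27.5 = -0.5
x=4: ŷ = 45.5 − 6·4 = 21.5; e = 23 − 21.5 = 1.5
x=6: ŷ = 45.5 − 6·6 = 9.5; e = 10.5 − 9.5 = 1
x=7: ŷ = 45.5 − 6·7 = 3.5; e = 1.5 − 3.5 = -2
x=11: ŷ = 45.5 − 6·11 = -20.5; e = -18.5 − (-20.5) = 2
x=12: ŷ = 45.5 − 6·12 = -26.5; e = -28 − (-26.5) = -1.5
Signs: − − + + − + −
Runs: −×2, +×2, −×1, +×1, −×1 → 5

5 runs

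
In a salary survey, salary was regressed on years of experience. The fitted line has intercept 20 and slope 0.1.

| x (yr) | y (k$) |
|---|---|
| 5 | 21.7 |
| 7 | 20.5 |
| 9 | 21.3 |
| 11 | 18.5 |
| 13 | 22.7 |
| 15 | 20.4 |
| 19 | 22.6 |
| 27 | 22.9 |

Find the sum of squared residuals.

x=5: ŷ = 20 + 0.1·5 = 20.5; e = 21.7 − 20.5 = 1.2
x=7: ŷ = 20 + 0.1·7 = 20.7; e = 20.5 − 20.7 = -0.2
x=9: ŷ = 20 + 0.1·9 = 20.9; e = 21.3 − 20.9 = 0.4
x=11: ŷ = 20 + 0.1·11 = 21.1; e = 18.5 − 21.1 = -2.6
x=13: ŷ = 20 + 0.1·13 = 21.3; e = 22.7 − 21.3 = 1.4
x=15: ŷ = 20 + 0.1·15 = 21.5; e = 20.4 − 21.5 = -1.1
x=19: ŷ = 20 + 0.1·19 = 21.9; e = 22.6 − 21.9 = 0.7
x=27: ŷ = 20 + 0.1·27 = 22.7; e = 22.9 − 22.7 = 0.2
SSE = 1.44 + 0.04 + 0.16 + 6.76 + 1.96 + 1.21 + 0.49 + 0.04 = 12.1

SSE = 12.1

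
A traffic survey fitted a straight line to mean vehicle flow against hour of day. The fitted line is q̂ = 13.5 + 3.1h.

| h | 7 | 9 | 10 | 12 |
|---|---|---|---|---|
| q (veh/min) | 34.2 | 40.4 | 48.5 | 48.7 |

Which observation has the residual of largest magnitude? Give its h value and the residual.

h = 10, e = 4

h=7: q̂ = 13.5 + 3.1·7 = 35.2; e = 34.2 − 35.2 = -1
h=9: q̂ = 13.5 + 3.1·9 = 41.4; e = 40.4 − 41.4 = -1
h=10: q̂ = 13.5 + 3.1·10 = 44.5; e = 48.5 − 44.5 = 4
h=12: q̂ = 13.5 + 3.1·12 = 50.7; e = 48.7 − 50.7 = -2
Largest |e| is 4 at h = 10, residual 4.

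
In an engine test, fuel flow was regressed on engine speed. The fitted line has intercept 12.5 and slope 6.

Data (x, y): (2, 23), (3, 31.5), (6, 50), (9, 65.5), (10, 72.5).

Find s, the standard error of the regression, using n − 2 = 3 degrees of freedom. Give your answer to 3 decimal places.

x=2: ŷ = 12.5 + 6·2 = 24.5; e = 23 − 24.5 = -1.5
x=3: ŷ = 12.5 + 6·3 = 30.5; e = 31.5 − 30.5 = 1
x=6: ŷ = 12.5 + 6·6 = 48.5; e = 50 − 48.5 = 1.5
x=9: ŷ = 12.5 + 6·9 = 66.5; e = 65.5 − 66.5 = -1
x=10: ŷ = 12.5 + 6·10 = 72.5; e = 72.5 − 72.5 = 0
SSE = 2.25 + 1 + 2.25 + 1 + 0 = 6.5
s = √(6.5/3) = √2.16667 ≈ 1.472

s = 1.472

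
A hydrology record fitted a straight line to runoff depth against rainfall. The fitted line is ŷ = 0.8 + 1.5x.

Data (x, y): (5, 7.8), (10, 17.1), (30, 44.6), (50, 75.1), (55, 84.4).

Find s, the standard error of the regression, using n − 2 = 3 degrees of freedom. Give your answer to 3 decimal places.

s = 1.301

x=5: ŷ = 0.8 + 1.5·5 = 8.3; r = 7.8 − 8.3 = -0.5
x=10: ŷ = 0.8 + 1.5·10 = 15.8; r = 17.1 − 15.8 = 1.3
x=30: ŷ = 0.8 + 1.5·30 = 45.8; r = 44.6 − 45.8 = -1.2
x=50: ŷ = 0.8 + 1.5·50 = 75.8; r = 75.1 − 75.8 = -0.7
x=55: ŷ = 0.8 + 1.5·55 = 83.3; r = 84.4 − 83.3 = 1.1
SSE = 0.25 + 1.69 + 1.44 + 0.49 + 1.21 = 5.08
s = √(5.08/3) = √1.69333 ≈ 1.301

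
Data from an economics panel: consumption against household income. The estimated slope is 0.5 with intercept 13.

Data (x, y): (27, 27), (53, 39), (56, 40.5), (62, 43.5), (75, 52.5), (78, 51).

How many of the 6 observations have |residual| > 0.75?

x=27: ŷ = 13 + 0.5·27 = 26.5; e = 27 − 26.5 = 0.5
x=53: ŷ = 13 + 0.5·53 = 39.5; e = 39 − 39.5 = -0.5
x=56: ŷ = 13 + 0.5·56 = 41; e = 40.5 − 41 = -0.5
x=62: ŷ = 13 + 0.5·62 = 44; e = 43.5 − 44 = -0.5
x=75: ŷ = 13 + 0.5·75 = 50.5; e = 52.5 − 50.5 = 2
x=78: ŷ = 13 + 0.5·78 = 52; e = 51 − 52 = -1
|e| > 0.75: x=75 (|e|=2), x=78 (|e|=1) → 2

2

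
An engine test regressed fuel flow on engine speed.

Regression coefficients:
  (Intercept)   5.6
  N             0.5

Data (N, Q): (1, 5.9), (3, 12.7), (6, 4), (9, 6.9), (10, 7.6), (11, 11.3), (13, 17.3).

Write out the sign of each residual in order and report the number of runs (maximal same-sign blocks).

N=1: Q̂ = 5.6 + 0.5·1 = 6.1; r = 5.9 − 6.1 = -0.2
N=3: Q̂ = 5.6 + 0.5·3 = 7.1; r = 12.7 − 7.1 = 5.6
N=6: Q̂ = 5.6 + 0.5·6 = 8.6; r = 4 − 8.6 = -4.6
N=9: Q̂ = 5.6 + 0.5·9 = 10.1; r = 6.9 − 10.1 = -3.2
N=10: Q̂ = 5.6 + 0.5·10 = 10.6; r = 7.6 − 10.6 = -3
N=11: Q̂ = 5.6 + 0.5·11 = 11.1; r = 11.3 − 11.1 = 0.2
N=13: Q̂ = 5.6 + 0.5·13 = 12.1; r = 17.3 − 12.1 = 5.2
Signs: − + − − − + +
Runs: −×1, +×1, −×3, +×2 → 4

4 runs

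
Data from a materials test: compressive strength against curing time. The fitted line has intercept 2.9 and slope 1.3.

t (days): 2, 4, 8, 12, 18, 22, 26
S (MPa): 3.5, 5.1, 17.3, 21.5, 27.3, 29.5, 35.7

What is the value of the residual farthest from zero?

t=2: Ŝ = 2.9 + 1.3·2 = 5.5; e = 3.5 − 5.5 = -2
t=4: Ŝ = 2.9 + 1.3·4 = 8.1; e = 5.1 − 8.1 = -3
t=8: Ŝ = 2.9 + 1.3·8 = 13.3; e = 17.3 − 13.3 = 4
t=12: Ŝ = 2.9 + 1.3·12 = 18.5; e = 21.5 − 18.5 = 3
t=18: Ŝ = 2.9 + 1.3·18 = 26.3; e = 27.3 − 26.3 = 1
t=22: Ŝ = 2.9 + 1.3·22 = 31.5; e = 29.5 − 31.5 = -2
t=26: Ŝ = 2.9 + 1.3·26 = 36.7; e = 35.7 − 36.7 = -1
Largest |e| is 4 at t = 8, residual 4.

e = 4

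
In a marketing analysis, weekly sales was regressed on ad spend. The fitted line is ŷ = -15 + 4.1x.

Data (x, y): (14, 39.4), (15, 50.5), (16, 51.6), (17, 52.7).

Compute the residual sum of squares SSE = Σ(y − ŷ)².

x=14: ŷ = -15 + 4.1·14 = 42.4; e = 39.4 − 42.4 = -3
x=15: ŷ = -15 + 4.1·15 = 46.5; e = 50.5 − 46.5 = 4
x=16: ŷ = -15 + 4.1·16 = 50.6; e = 51.6 − 50.6 = 1
x=17: ŷ = -15 + 4.1·17 = 54.7; e = 52.7 − 54.7 = -2
SSE = 9 + 16 + 1 + 4 = 30

SSE = 30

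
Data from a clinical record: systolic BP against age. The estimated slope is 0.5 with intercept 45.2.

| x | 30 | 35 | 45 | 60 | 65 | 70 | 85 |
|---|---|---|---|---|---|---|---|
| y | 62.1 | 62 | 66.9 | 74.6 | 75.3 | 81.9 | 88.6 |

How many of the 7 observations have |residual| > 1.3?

3

x=30: ŷ = 45.2 + 0.5·30 = 60.2; e = 62.1 − 60.2 = 1.9
x=35: ŷ = 45.2 + 0.5·35 = 62.7; e = 62 − 62.7 = -0.7
x=45: ŷ = 45.2 + 0.5·45 = 67.7; e = 66.9 − 67.7 = -0.8
x=60: ŷ = 45.2 + 0.5·60 = 75.2; e = 74.6 − 75.2 = -0.6
x=65: ŷ = 45.2 + 0.5·65 = 77.7; e = 75.3 − 77.7 = -2.4
x=70: ŷ = 45.2 + 0.5·70 = 80.2; e = 81.9 − 80.2 = 1.7
x=85: ŷ = 45.2 + 0.5·85 = 87.7; e = 88.6 − 87.7 = 0.9
|e| > 1.3: x=30 (|e|=1.9), x=65 (|e|=2.4), x=70 (|e|=1.7) → 3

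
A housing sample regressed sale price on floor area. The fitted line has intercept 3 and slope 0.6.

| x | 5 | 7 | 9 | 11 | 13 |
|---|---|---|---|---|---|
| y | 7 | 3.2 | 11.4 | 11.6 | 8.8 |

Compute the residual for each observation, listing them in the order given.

1, -4, 3, 2, -2

x=5: ŷ = 3 + 0.6·5 = 6; r = 7 − 6 = 1
x=7: ŷ = 3 + 0.6·7 = 7.2; r = 3.2 − 7.2 = -4
x=9: ŷ = 3 + 0.6·9 = 8.4; r = 11.4 − 8.4 = 3
x=11: ŷ = 3 + 0.6·11 = 9.6; r = 11.6 − 9.6 = 2
x=13: ŷ = 3 + 0.6·13 = 10.8; r = 8.8 − 10.8 = -2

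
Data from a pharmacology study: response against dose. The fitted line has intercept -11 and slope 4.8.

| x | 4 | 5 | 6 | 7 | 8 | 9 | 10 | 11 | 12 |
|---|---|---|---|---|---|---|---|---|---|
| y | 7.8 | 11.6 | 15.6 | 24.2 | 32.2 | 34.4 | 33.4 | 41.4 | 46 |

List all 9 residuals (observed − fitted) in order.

-0.4, -1.4, -2.2, 1.6, 4.8, 2.2, -3.6, -0.4, -0.6

x=4: ŷ = -11 + 4.8·4 = 8.2; e = 7.8 − 8.2 = -0.4
x=5: ŷ = -11 + 4.8·5 = 13; e = 11.6 − 13 = -1.4
x=6: ŷ = -11 + 4.8·6 = 17.8; e = 15.6 − 17.8 = -2.2
x=7: ŷ = -11 + 4.8·7 = 22.6; e = 24.2 − 22.6 = 1.6
x=8: ŷ = -11 + 4.8·8 = 27.4; e = 32.2 − 27.4 = 4.8
x=9: ŷ = -11 + 4.8·9 = 32.2; e = 34.4 − 32.2 = 2.2
x=10: ŷ = -11 + 4.8·10 = 37; e = 33.4 − 37 = -3.6
x=11: ŷ = -11 + 4.8·11 = 41.8; e = 41.4 − 41.8 = -0.4
x=12: ŷ = -11 + 4.8·12 = 46.6; e = 46 − 46.6 = -0.6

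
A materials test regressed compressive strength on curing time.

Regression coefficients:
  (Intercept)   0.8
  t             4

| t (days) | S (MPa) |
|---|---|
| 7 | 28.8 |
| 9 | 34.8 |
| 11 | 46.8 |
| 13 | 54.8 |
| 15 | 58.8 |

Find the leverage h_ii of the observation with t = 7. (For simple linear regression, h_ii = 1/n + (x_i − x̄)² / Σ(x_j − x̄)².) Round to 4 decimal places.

t̄ = (7 + 9 + 11 + 13 + 15)/5 = 11
Σ(t − t̄)² = 16 + 4 + 0 + 4 + 16 = 40
h = 1/5 + (-4)²/40 = 0.2 + 0.4 = 0.6000

h = 0.6000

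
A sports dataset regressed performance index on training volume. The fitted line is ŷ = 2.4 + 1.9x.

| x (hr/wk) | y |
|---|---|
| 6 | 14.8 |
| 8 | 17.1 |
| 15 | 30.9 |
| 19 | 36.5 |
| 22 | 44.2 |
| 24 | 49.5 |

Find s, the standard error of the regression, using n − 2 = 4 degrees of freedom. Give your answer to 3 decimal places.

x=6: ŷ = 2.4 + 1.9·6 = 13.8; r = 14.8 − 13.8 = 1
x=8: ŷ = 2.4 + 1.9·8 = 17.6; r = 17.1 − 17.6 = -0.5
x=15: ŷ = 2.4 + 1.9·15 = 30.9; r = 30.9 − 30.9 = 0
x=19: ŷ = 2.4 + 1.9·19 = 38.5; r = 36.5 − 38.5 = -2
x=22: ŷ = 2.4 + 1.9·22 = 44.2; r = 44.2 − 44.2 = 0
x=24: ŷ = 2.4 + 1.9·24 = 48; r = 49.5 − 48 = 1.5
SSE = 1 + 0.25 + 0 + 4 + 0 + 2.25 = 7.5
s = √(7.5/4) = √1.875 ≈ 1.369

s = 1.369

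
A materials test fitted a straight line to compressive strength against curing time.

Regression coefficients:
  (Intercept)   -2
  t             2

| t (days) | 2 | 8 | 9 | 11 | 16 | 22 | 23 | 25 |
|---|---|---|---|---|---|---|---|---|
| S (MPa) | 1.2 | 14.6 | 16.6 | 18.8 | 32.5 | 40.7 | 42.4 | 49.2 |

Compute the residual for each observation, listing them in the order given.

-0.8, 0.6, 0.6, -1.2, 2.5, -1.3, -1.6, 1.2

t=2: Ŝ = -2 + 2·2 = 2; r = 1.2 − 2 = -0.8
t=8: Ŝ = -2 + 2·8 = 14; r = 14.6 − 14 = 0.6
t=9: Ŝ = -2 + 2·9 = 16; r = 16.6 − 16 = 0.6
t=11: Ŝ = -2 + 2·11 = 20; r = 18.8 − 20 = -1.2
t=16: Ŝ = -2 + 2·16 = 30; r = 32.5 − 30 = 2.5
t=22: Ŝ = -2 + 2·22 = 42; r = 40.7 − 42 = -1.3
t=23: Ŝ = -2 + 2·23 = 44; r = 42.4 − 44 = -1.6
t=25: Ŝ = -2 + 2·25 = 48; r = 49.2 − 48 = 1.2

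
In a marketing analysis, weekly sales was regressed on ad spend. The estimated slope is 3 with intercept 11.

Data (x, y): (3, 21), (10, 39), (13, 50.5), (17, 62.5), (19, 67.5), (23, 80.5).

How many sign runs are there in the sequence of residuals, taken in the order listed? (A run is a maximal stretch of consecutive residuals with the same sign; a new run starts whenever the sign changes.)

5 runs

x=3: ŷ = 11 + 3·3 = 20; r = 21 − 20 = 1
x=10: ŷ = 11 + 3·10 = 41; r = 39 − 41 = -2
x=13: ŷ = 11 + 3·13 = 50; r = 50.5 − 50 = 0.5
x=17: ŷ = 11 + 3·17 = 62; r = 62.5 − 62 = 0.5
x=19: ŷ = 11 + 3·19 = 68; r = 67.5 − 68 = -0.5
x=23: ŷ = 11 + 3·23 = 80; r = 80.5 − 80 = 0.5
Signs: + − + + − +
Runs: +×1, −×1, +×2, −×1, +×1 → 5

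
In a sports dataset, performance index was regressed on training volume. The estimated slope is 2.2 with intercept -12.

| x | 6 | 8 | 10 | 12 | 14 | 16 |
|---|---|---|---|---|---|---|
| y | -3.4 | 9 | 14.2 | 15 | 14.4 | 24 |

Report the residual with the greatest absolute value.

x=6: ŷ = -12 + 2.2·6 = 1.2; r = -3.4 − 1.2 = -4.6
x=8: ŷ = -12 + 2.2·8 = 5.6; r = 9 − 5.6 = 3.4
x=10: ŷ = -12 + 2.2·10 = 10; r = 14.2 − 10 = 4.2
x=12: ŷ = -12 + 2.2·12 = 14.4; r = 15 − 14.4 = 0.6
x=14: ŷ = -12 + 2.2·14 = 18.8; r = 14.4 − 18.8 = -4.4
x=16: ŷ = -12 + 2.2·16 = 23.2; r = 24 − 23.2 = 0.8
Largest |r| is 4.6 at x = 6, residual -4.6.

r = -4.6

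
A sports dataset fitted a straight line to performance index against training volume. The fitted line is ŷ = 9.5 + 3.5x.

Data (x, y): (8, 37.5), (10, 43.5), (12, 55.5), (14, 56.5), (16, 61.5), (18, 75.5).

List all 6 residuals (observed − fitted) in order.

x=8: ŷ = 9.5 + 3.5·8 = 37.5; r = 37.5 − 37.5 = 0
x=10: ŷ = 9.5 + 3.5·10 = 44.5; r = 43.5 − 44.5 = -1
x=12: ŷ = 9.5 + 3.5·12 = 51.5; r = 55.5 − 51.5 = 4
x=14: ŷ = 9.5 + 3.5·14 = 58.5; r = 56.5 − 58.5 = -2
x=16: ŷ = 9.5 + 3.5·16 = 65.5; r = 61.5 − 65.5 = -4
x=18: ŷ = 9.5 + 3.5·18 = 72.5; r = 75.5 − 72.5 = 3

0, -1, 4, -2, -4, 3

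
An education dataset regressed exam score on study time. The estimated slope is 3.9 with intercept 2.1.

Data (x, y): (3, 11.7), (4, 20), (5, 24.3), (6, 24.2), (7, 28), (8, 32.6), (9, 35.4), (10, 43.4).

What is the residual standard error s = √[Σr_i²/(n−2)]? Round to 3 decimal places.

s = 2.223

x=3: ŷ = 2.1 + 3.9·3 = 13.8; r = 11.7 − 13.8 = -2.1
x=4: ŷ = 2.1 + 3.9·4 = 17.7; r = 20 − 17.7 = 2.3
x=5: ŷ = 2.1 + 3.9·5 = 21.6; r = 24.3 − 21.6 = 2.7
x=6: ŷ = 2.1 + 3.9·6 = 25.5; r = 24.2 − 25.5 = -1.3
x=7: ŷ = 2.1 + 3.9·7 = 29.4; r = 28 − 29.4 = -1.4
x=8: ŷ = 2.1 + 3.9·8 = 33.3; r = 32.6 − 33.3 = -0.7
x=9: ŷ = 2.1 + 3.9·9 = 37.2; r = 35.4 − 37.2 = -1.8
x=10: ŷ = 2.1 + 3.9·10 = 41.1; r = 43.4 − 41.1 = 2.3
SSE = 4.41 + 5.29 + 7.29 + 1.69 + 1.96 + 0.49 + 3.24 + 5.29 = 29.66
s = √(29.66/6) = √4.94333 ≈ 2.223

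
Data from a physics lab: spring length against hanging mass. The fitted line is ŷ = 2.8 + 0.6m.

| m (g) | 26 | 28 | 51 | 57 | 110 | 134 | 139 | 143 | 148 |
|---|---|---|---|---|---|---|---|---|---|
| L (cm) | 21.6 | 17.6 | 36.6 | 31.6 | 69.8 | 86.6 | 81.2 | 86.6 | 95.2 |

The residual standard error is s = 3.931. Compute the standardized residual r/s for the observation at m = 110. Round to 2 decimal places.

0.25

ŷ = 2.8 + 0.6·110 = 68.8
r = 69.8 − 68.8 = 1
r/s = 1 / 3.931 = 0.25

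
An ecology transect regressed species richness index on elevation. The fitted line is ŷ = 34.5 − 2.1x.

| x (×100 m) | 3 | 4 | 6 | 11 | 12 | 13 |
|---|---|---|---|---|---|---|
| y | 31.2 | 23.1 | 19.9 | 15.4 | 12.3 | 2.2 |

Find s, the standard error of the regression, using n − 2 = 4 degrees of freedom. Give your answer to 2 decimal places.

x=3: ŷ = 34.5 − 2.1·3 = 28.2; r = 31.2 − 28.2 = 3
x=4: ŷ = 34.5 − 2.1·4 = 26.1; r = 23.1 − 26.1 = -3
x=6: ŷ = 34.5 − 2.1·6 = 21.9; r = 19.9 − 21.9 = -2
x=11: ŷ = 34.5 − 2.1·11 = 11.4; r = 15.4 − 11.4 = 4
x=12: ŷ = 34.5 − 2.1·12 = 9.3; r = 12.3 − 9.3 = 3
x=13: ŷ = 34.5 − 2.1·13 = 7.2; r = 2.2 − 7.2 = -5
SSE = 9 + 9 + 4 + 16 + 9 + 25 = 72
s = √(72/4) = √18 ≈ 4.24

s = 4.24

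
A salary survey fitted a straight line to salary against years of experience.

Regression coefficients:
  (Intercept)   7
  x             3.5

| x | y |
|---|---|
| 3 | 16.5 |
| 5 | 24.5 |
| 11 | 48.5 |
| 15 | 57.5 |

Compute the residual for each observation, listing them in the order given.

-1, 0, 3, -2

x=3: ŷ = 7 + 3.5·3 = 17.5; r = 16.5 − 17.5 = -1
x=5: ŷ = 7 + 3.5·5 = 24.5; r = 24.5 − 24.5 = 0
x=11: ŷ = 7 + 3.5·11 = 45.5; r = 48.5 − 45.5 = 3
x=15: ŷ = 7 + 3.5·15 = 59.5; r = 57.5 − 59.5 = -2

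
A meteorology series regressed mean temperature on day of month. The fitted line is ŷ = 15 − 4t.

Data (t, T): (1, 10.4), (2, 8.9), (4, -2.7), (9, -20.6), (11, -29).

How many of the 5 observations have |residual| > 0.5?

3

t=1: ŷ = 15 − 4·1 = 11; r = 10.4 − 11 = -0.6
t=2: ŷ = 15 − 4·2 = 7; r = 8.9 − 7 = 1.9
t=4: ŷ = 15 − 4·4 = -1; r = -2.7 − (-1) = -1.7
t=9: ŷ = 15 − 4·9 = -21; r = -20.6 − (-21) = 0.4
t=11: ŷ = 15 − 4·11 = -29; r = -29 − (-29) = 0
|r| > 0.5: t=1 (|r|=0.6), t=2 (|r|=1.9), t=4 (|r|=1.7) → 3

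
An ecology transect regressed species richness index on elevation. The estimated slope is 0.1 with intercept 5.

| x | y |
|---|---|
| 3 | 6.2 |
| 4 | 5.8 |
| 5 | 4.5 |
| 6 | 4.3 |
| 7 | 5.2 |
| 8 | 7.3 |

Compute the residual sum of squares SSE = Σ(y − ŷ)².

x=3: ŷ = 5 + 0.1·3 = 5.3; e = 6.2 − 5.3 = 0.9
x=4: ŷ = 5 + 0.1·4 = 5.4; e = 5.8 − 5.4 = 0.4
x=5: ŷ = 5 + 0.1·5 = 5.5; e = 4.5 − 5.5 = -1
x=6: ŷ = 5 + 0.1·6 = 5.6; e = 4.3 − 5.6 = -1.3
x=7: ŷ = 5 + 0.1·7 = 5.7; e = 5.2 − 5.7 = -0.5
x=8: ŷ = 5 + 0.1·8 = 5.8; e = 7.3 − 5.8 = 1.5
SSE = 0.81 + 0.16 + 1 + 1.69 + 0.25 + 2.25 = 6.16

SSE = 6.16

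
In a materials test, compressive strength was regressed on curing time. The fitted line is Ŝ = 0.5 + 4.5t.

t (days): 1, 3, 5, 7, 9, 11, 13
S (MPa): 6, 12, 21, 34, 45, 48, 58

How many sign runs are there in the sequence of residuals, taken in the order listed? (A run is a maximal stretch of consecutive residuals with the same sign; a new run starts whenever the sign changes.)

t=1: Ŝ = 0.5 + 4.5·1 = 5; r = 6 − 5 = 1
t=3: Ŝ = 0.5 + 4.5·3 = 14; r = 12 − 14 = -2
t=5: Ŝ = 0.5 + 4.5·5 = 23; r = 21 − 23 = -2
t=7: Ŝ = 0.5 + 4.5·7 = 32; r = 34 − 32 = 2
t=9: Ŝ = 0.5 + 4.5·9 = 41; r = 45 − 41 = 4
t=11: Ŝ = 0.5 + 4.5·11 = 50; r = 48 − 50 = -2
t=13: Ŝ = 0.5 + 4.5·13 = 59; r = 58 − 59 = -1
Signs: + − − + + − −
Runs: +×1, −×2, +×2, −×2 → 4

4 runs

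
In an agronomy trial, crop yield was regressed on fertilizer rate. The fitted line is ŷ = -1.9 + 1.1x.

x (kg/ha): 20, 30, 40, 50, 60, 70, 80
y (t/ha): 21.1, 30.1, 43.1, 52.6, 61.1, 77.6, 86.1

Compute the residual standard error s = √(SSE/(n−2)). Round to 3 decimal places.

x=20: ŷ = -1.9 + 1.1·20 = 20.1; r = 21.1 − 20.1 = 1
x=30: ŷ = -1.9 + 1.1·30 = 31.1; r = 30.1 − 31.1 = -1
x=40: ŷ = -1.9 + 1.1·40 = 42.1; r = 43.1 − 42.1 = 1
x=50: ŷ = -1.9 + 1.1·50 = 53.1; r = 52.6 − 53.1 = -0.5
x=60: ŷ = -1.9 + 1.1·60 = 64.1; r = 61.1 − 64.1 = -3
x=70: ŷ = -1.9 + 1.1·70 = 75.1; r = 77.6 − 75.1 = 2.5
x=80: ŷ = -1.9 + 1.1·80 = 86.1; r = 86.1 − 86.1 = 0
SSE = 1 + 1 + 1 + 0.25 + 9 + 6.25 + 0 = 18.5
s = √(18.5/5) = √3.7 ≈ 1.924

s = 1.924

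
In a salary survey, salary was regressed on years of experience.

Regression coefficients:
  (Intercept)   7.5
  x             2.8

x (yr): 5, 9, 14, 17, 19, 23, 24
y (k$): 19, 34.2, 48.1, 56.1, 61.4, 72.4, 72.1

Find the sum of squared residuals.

SSE = 18.96

x=5: ŷ = 7.5 + 2.8·5 = 21.5; e = 19 − 21.5 = -2.5
x=9: ŷ = 7.5 + 2.8·9 = 32.7; e = 34.2 − 32.7 = 1.5
x=14: ŷ = 7.5 + 2.8·14 = 46.7; e = 48.1 − 46.7 = 1.4
x=17: ŷ = 7.5 + 2.8·17 = 55.1; e = 56.1 − 55.1 = 1
x=19: ŷ = 7.5 + 2.8·19 = 60.7; e = 61.4 − 60.7 = 0.7
x=23: ŷ = 7.5 + 2.8·23 = 71.9; e = 72.4 − 71.9 = 0.5
x=24: ŷ = 7.5 + 2.8·24 = 74.7; e = 72.1 − 74.7 = -2.6
SSE = 6.25 + 2.25 + 1.96 + 1 + 0.49 + 0.25 + 6.76 = 18.96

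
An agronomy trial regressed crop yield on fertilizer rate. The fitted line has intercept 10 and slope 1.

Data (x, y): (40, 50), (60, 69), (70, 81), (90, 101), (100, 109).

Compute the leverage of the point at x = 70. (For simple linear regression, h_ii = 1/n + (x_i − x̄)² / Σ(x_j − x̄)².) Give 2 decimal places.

h = 0.20

x̄ = (40 + 60 + 70 + 90 + 100)/5 = 72
Σ(x − x̄)² = 1024 + 144 + 4 + 324 + 784 = 2280
h = 1/5 + (-2)²/2280 = 0.2 + 0.00175439 = 0.20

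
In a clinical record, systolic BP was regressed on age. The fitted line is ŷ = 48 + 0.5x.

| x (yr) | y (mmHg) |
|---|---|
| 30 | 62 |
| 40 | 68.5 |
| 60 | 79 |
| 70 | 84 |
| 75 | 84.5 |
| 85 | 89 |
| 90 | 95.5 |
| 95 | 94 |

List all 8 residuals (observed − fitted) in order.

x=30: ŷ = 48 + 0.5·30 = 63; r = 62 − 63 = -1
x=40: ŷ = 48 + 0.5·40 = 68; r = 68.5 − 68 = 0.5
x=60: ŷ = 48 + 0.5·60 = 78; r = 79 − 78 = 1
x=70: ŷ = 48 + 0.5·70 = 83; r = 84 − 83 = 1
x=75: ŷ = 48 + 0.5·75 = 85.5; r = 84.5 − 85.5 = -1
x=85: ŷ = 48 + 0.5·85 = 90.5; r = 89 − 90.5 = -1.5
x=90: ŷ = 48 + 0.5·90 = 93; r = 95.5 − 93 = 2.5
x=95: ŷ = 48 + 0.5·95 = 95.5; r = 94 − 95.5 = -1.5

-1, 0.5, 1, 1, -1, -1.5, 2.5, -1.5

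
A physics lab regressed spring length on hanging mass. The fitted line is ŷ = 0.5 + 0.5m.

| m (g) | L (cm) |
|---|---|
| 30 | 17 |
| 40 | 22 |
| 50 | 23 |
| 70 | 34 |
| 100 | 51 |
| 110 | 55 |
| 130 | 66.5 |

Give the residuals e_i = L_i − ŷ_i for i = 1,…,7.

m=30: ŷ = 0.5 + 0.5·30 = 15.5; e = 17 − 15.5 = 1.5
m=40: ŷ = 0.5 + 0.5·40 = 20.5; e = 22 − 20.5 = 1.5
m=50: ŷ = 0.5 + 0.5·50 = 25.5; e = 23 − 25.5 = -2.5
m=70: ŷ = 0.5 + 0.5·70 = 35.5; e = 34 − 35.5 = -1.5
m=100: ŷ = 0.5 + 0.5·100 = 50.5; e = 51 − 50.5 = 0.5
m=110: ŷ = 0.5 + 0.5·110 = 55.5; e = 55 − 55.5 = -0.5
m=130: ŷ = 0.5 + 0.5·130 = 65.5; e = 66.5 − 65.5 = 1

1.5, 1.5, -2.5, -1.5, 0.5, -0.5, 1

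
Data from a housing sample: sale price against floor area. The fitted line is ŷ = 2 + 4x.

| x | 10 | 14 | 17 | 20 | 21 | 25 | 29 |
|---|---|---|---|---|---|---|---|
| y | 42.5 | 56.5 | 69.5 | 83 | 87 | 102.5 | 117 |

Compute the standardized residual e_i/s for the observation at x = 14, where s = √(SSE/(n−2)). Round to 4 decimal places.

-1.3693

x=10: ŷ = 2 + 4·10 = 42; e = 42.5 − 42 = 0.5
x=14: ŷ = 2 + 4·14 = 58; e = 56.5 − 58 = -1.5
x=17: ŷ = 2 + 4·17 = 70; e = 69.5 − 70 = -0.5
x=20: ŷ = 2 + 4·20 = 82; e = 83 − 82 = 1
x=21: ŷ = 2 + 4·21 = 86; e = 87 − 86 = 1
x=25: ŷ = 2 + 4·25 = 102; e = 102.5 − 102 = 0.5
x=29: ŷ = 2 + 4·29 = 118; e = 117 − 118 = -1
SSE = 0.25 + 2.25 + 0.25 + 1 + 1 + 0.25 + 1 = 6
s = √(6/5) = 1.09545
e/s = -1.5 / 1.09545 = -1.3693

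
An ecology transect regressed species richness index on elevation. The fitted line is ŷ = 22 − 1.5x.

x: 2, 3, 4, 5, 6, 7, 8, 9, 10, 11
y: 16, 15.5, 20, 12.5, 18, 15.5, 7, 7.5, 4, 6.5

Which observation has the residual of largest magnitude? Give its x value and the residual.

x=2: ŷ = 22 − 1.5·2 = 19; r = 16 − 19 = -3
x=3: ŷ = 22 − 1.5·3 = 17.5; r = 15.5 − 17.5 = -2
x=4: ŷ = 22 − 1.5·4 = 16; r = 20 − 16 = 4
x=5: ŷ = 22 − 1.5·5 = 14.5; r = 12.5 − 14.5 = -2
x=6: ŷ = 22 − 1.5·6 = 13; r = 18 − 13 = 5
x=7: ŷ = 22 − 1.5·7 = 11.5; r = 15.5 − 11.5 = 4
x=8: ŷ = 22 − 1.5·8 = 10; r = 7 − 10 = -3
x=9: ŷ = 22 − 1.5·9 = 8.5; r = 7.5 − 8.5 = -1
x=10: ŷ = 22 − 1.5·10 = 7; r = 4 − 7 = -3
x=11: ŷ = 22 − 1.5·11 = 5.5; r = 6.5 − 5.5 = 1
Largest |r| is 5 at x = 6, residual 5.

x = 6, r = 5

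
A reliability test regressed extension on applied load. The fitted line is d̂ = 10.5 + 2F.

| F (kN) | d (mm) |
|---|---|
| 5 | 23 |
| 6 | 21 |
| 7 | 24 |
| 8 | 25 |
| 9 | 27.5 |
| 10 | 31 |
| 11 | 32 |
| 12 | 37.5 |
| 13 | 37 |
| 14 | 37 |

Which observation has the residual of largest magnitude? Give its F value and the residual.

F = 12, r = 3

F=5: d̂ = 10.5 + 2·5 = 20.5; r = 23 − 20.5 = 2.5
F=6: d̂ = 10.5 + 2·6 = 22.5; r = 21 − 22.5 = -1.5
F=7: d̂ = 10.5 + 2·7 = 24.5; r = 24 − 24.5 = -0.5
F=8: d̂ = 10.5 + 2·8 = 26.5; r = 25 − 26.5 = -1.5
F=9: d̂ = 10.5 + 2·9 = 28.5; r = 27.5 − 28.5 = -1
F=10: d̂ = 10.5 + 2·10 = 30.5; r = 31 − 30.5 = 0.5
F=11: d̂ = 10.5 + 2·11 = 32.5; r = 32 − 32.5 = -0.5
F=12: d̂ = 10.5 + 2·12 = 34.5; r = 37.5 − 34.5 = 3
F=13: d̂ = 10.5 + 2·13 = 36.5; r = 37 − 36.5 = 0.5
F=14: d̂ = 10.5 + 2·14 = 38.5; r = 37 − 38.5 = -1.5
Largest |r| is 3 at F = 12, residual 3.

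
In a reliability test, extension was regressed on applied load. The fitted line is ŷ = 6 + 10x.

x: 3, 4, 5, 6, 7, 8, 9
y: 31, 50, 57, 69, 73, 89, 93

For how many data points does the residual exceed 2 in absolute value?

x=3: ŷ = 6 + 10·3 = 36; r = 31 − 36 = -5
x=4: ŷ = 6 + 10·4 = 46; r = 50 − 46 = 4
x=5: ŷ = 6 + 10·5 = 56; r = 57 − 56 = 1
x=6: ŷ = 6 + 10·6 = 66; r = 69 − 66 = 3
x=7: ŷ = 6 + 10·7 = 76; r = 73 − 76 = -3
x=8: ŷ = 6 + 10·8 = 86; r = 89 − 86 = 3
x=9: ŷ = 6 + 10·9 = 96; r = 93 − 96 = -3
|r| > 2: x=3 (|r|=5), x=4 (|r|=4), x=6 (|r|=3), x=7 (|r|=3), x=8 (|r|=3), x=9 (|r|=3) → 6

6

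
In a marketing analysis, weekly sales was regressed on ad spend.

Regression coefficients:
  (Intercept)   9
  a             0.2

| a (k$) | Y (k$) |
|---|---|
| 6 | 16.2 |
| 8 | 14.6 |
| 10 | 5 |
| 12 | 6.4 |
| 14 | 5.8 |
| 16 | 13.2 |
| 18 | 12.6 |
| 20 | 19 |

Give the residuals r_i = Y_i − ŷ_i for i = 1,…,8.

a=6: ŷ = 9 + 0.2·6 = 10.2; r = 16.2 − 10.2 = 6
a=8: ŷ = 9 + 0.2·8 = 10.6; r = 14.6 − 10.6 = 4
a=10: ŷ = 9 + 0.2·10 = 11; r = 5 − 11 = -6
a=12: ŷ = 9 + 0.2·12 = 11.4; r = 6.4 − 11.4 = -5
a=14: ŷ = 9 + 0.2·14 = 11.8; r = 5.8 − 11.8 = -6
a=16: ŷ = 9 + 0.2·16 = 12.2; r = 13.2 − 12.2 = 1
a=18: ŷ = 9 + 0.2·18 = 12.6; r = 12.6 − 12.6 = 0
a=20: ŷ = 9 + 0.2·20 = 13; r = 19 − 13 = 6

6, 4, -6, -5, -6, 1, 0, 6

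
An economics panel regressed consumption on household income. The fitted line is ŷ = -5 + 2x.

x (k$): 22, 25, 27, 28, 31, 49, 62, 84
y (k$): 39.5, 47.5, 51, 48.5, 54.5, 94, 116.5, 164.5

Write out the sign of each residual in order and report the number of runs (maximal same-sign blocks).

5 runs

x=22: ŷ = -5 + 2·22 = 39; r = 39.5 − 39 = 0.5
x=25: ŷ = -5 + 2·25 = 45; r = 47.5 − 45 = 2.5
x=27: ŷ = -5 + 2·27 = 49; r = 51 − 49 = 2
x=28: ŷ = -5 + 2·28 = 51; r = 48.5 − 51 = -2.5
x=31: ŷ = -5 + 2·31 = 57; r = 54.5 − 57 = -2.5
x=49: ŷ = -5 + 2·49 = 93; r = 94 − 93 = 1
x=62: ŷ = -5 + 2·62 = 119; r = 116.5 − 119 = -2.5
x=84: ŷ = -5 + 2·84 = 163; r = 164.5 − 163 = 1.5
Signs: + + + − − + − +
Runs: +×3, −×2, +×1, −×1, +×1 → 5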